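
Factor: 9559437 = 3^1 * 41^1 * 77719^1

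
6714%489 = 357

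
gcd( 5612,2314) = 2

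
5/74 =5/74 = 0.07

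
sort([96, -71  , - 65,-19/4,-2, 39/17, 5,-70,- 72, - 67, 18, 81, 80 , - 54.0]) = [ - 72,-71, - 70, - 67, - 65,-54.0,  -  19/4,-2,39/17,5, 18, 80, 81,96 ]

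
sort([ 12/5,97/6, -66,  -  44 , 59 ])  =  [-66,-44,12/5,97/6, 59 ] 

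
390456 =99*3944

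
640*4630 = 2963200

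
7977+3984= 11961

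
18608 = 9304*2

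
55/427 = 55/427 =0.13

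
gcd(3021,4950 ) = 3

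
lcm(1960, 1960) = 1960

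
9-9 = 0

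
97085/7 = 13869 + 2/7 = 13869.29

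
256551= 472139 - 215588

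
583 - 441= 142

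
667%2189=667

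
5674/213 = 5674/213 = 26.64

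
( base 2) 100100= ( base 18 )20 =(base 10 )36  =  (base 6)100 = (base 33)13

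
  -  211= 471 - 682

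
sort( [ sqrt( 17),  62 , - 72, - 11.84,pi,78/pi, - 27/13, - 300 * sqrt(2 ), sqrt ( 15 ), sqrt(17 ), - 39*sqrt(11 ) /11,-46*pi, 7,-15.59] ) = [  -  300*sqrt ( 2) ,-46 * pi , - 72 , - 15.59, - 11.84, - 39*sqrt(11 ) /11,-27/13,pi , sqrt(15),sqrt(17 ),sqrt( 17),7,78/pi, 62] 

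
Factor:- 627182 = -2^1*557^1*563^1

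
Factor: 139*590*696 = 2^4*3^1*5^1  *29^1*59^1*139^1 = 57078960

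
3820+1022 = 4842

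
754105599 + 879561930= 1633667529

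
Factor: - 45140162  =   - 2^1*19^2*103^1 *607^1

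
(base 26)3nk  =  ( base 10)2646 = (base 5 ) 41041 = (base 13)1287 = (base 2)101001010110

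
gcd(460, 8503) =1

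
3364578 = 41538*81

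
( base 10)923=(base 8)1633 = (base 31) to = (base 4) 32123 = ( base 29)12o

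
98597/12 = 98597/12 = 8216.42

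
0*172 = 0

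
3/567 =1/189 = 0.01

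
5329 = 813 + 4516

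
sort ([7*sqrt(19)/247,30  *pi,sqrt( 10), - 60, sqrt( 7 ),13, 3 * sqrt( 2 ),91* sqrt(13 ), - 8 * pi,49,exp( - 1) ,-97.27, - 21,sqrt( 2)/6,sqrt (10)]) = [ - 97.27, - 60, - 8*pi, - 21,7 * sqrt( 19)/247, sqrt(2) /6, exp( - 1 ),sqrt ( 7),  sqrt( 10), sqrt(10),3*sqrt(2),13,49,30 *pi,91 * sqrt( 13) ]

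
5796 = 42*138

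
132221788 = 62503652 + 69718136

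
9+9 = 18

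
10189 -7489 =2700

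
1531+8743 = 10274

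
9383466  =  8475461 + 908005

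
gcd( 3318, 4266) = 474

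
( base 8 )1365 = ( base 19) 21g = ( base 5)11012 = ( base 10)757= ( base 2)1011110101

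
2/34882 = 1/17441 = 0.00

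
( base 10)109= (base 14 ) 7b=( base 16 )6d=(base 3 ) 11001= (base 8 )155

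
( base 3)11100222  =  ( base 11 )2436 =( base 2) 110001110001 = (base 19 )8fc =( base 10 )3185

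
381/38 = 381/38 = 10.03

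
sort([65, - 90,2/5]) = [ - 90,  2/5,65]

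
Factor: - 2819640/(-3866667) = 939880/1288889  =  2^3*5^1*7^(- 1)*17^ ( - 1) * 10831^(-1)* 23497^1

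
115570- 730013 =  - 614443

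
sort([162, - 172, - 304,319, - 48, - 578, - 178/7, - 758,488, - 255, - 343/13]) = [ -758,-578, - 304, - 255,-172, - 48, - 343/13, - 178/7, 162,  319,488 ]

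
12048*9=108432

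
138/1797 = 46/599 = 0.08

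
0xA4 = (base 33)4w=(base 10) 164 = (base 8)244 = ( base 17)9b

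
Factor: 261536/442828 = 2^3*11^1*149^( - 1 ) = 88/149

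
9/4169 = 9/4169  =  0.00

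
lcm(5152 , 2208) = 15456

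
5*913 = 4565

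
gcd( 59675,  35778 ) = 1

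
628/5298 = 314/2649 = 0.12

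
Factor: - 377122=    - 2^1*193^1*977^1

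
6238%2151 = 1936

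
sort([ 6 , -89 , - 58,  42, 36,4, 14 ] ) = [-89 , - 58,4,  6,14, 36, 42] 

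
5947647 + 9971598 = 15919245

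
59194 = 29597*2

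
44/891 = 4/81= 0.05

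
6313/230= 6313/230= 27.45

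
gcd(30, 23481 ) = 3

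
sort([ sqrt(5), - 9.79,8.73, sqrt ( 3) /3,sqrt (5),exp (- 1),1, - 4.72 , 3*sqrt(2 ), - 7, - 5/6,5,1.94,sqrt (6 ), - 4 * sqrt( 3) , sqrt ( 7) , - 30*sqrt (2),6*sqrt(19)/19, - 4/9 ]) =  [ - 30*sqrt (2 ), - 9.79,-7, - 4*sqrt( 3) , -4.72, - 5/6, - 4/9,exp ( - 1),sqrt(3 ) /3,1,6*sqrt( 19 ) /19,1.94, sqrt (5),sqrt( 5) , sqrt (6),sqrt( 7),3 * sqrt( 2),5,8.73]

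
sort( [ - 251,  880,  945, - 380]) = [ - 380, - 251 , 880, 945 ]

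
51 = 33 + 18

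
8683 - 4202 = 4481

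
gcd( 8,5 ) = 1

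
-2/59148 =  - 1 + 29573/29574=-0.00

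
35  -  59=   -  24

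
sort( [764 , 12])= [12, 764]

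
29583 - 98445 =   -  68862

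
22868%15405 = 7463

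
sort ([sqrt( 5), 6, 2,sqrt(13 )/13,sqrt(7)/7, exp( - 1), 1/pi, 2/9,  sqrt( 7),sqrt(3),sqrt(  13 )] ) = [ 2/9, sqrt(13)/13,1/pi,exp(  -  1), sqrt(7)/7, sqrt(3), 2 , sqrt( 5),sqrt(7 ),sqrt(13 ),  6]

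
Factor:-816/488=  - 102/61 = -2^1*3^1*17^1*61^(-1 )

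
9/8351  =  9/8351 = 0.00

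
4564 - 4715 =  - 151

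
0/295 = 0 = 0.00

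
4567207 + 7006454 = 11573661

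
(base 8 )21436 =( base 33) 88e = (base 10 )8990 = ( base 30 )9TK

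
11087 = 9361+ 1726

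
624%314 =310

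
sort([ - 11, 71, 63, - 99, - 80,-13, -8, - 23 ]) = [ - 99, - 80, - 23, - 13, - 11, - 8,63, 71 ] 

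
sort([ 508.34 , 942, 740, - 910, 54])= [-910, 54 , 508.34,740, 942 ] 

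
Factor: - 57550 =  - 2^1*5^2*1151^1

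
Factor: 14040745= 5^1*2808149^1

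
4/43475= 4/43475 = 0.00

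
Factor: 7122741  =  3^1*349^1*6803^1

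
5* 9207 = 46035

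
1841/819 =263/117 = 2.25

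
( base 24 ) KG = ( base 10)496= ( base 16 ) 1f0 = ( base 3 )200101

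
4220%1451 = 1318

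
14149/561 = 25 + 124/561  =  25.22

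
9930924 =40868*243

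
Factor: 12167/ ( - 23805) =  - 3^( - 2)*5^( - 1)*23^1 = - 23/45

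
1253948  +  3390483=4644431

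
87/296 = 87/296 = 0.29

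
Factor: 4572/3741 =1524/1247 = 2^2 * 3^1*29^(- 1)*43^( - 1) * 127^1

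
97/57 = 1+40/57=1.70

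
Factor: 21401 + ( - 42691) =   -  2^1*5^1*2129^1 =- 21290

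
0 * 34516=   0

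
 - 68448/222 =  - 309 + 25/37 = - 308.32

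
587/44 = 13 + 15/44 =13.34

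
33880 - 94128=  - 60248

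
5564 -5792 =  - 228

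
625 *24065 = 15040625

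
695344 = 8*86918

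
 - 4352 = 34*( - 128)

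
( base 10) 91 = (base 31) 2T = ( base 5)331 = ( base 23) 3M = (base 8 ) 133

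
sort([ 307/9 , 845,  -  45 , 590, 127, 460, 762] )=[ - 45,  307/9  ,  127,460 , 590, 762,845 ]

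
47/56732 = 47/56732 = 0.00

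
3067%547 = 332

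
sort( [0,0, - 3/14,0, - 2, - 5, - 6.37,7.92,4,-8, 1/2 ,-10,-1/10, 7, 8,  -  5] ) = [ - 10, - 8, - 6.37,  -  5, - 5 , - 2 ,  -  3/14,-1/10,0, 0, 0,1/2, 4,7,7.92,8] 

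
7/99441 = 7/99441 = 0.00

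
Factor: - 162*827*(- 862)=2^2*3^4*431^1*827^1 = 115485588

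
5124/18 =854/3 = 284.67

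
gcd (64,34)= 2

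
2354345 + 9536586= 11890931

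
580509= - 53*( - 10953)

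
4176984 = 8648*483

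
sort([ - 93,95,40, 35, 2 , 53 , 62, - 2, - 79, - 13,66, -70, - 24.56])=[ - 93,-79, - 70, - 24.56, - 13, - 2,2, 35, 40, 53,62,66,95 ]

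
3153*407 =1283271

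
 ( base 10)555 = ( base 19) 1a4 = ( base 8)1053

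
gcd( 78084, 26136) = 108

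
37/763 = 37/763 = 0.05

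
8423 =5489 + 2934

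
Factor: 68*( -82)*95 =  - 529720 = - 2^3*5^1*17^1 *19^1*41^1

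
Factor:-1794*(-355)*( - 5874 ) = - 3740974380 = - 2^2*3^2*5^1*11^1 * 13^1 *23^1*71^1*89^1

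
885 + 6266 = 7151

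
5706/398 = 2853/199 = 14.34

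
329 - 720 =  - 391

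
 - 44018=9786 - 53804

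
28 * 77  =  2156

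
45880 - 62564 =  - 16684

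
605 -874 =- 269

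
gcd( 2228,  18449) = 1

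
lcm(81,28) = 2268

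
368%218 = 150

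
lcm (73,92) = 6716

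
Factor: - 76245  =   - 3^1*5^1 * 13^1*17^1*23^1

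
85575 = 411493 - 325918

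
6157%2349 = 1459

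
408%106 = 90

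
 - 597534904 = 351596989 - 949131893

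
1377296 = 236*5836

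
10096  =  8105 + 1991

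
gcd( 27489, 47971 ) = 539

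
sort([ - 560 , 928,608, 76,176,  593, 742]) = [-560,76, 176, 593,608 , 742, 928]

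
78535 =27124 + 51411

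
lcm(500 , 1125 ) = 4500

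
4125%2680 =1445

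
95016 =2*47508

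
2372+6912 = 9284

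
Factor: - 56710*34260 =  - 2^3*3^1*5^2*53^1 * 107^1*571^1  =  -1942884600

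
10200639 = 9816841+383798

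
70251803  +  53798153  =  124049956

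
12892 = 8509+4383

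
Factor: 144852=2^2*3^1 *12071^1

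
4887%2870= 2017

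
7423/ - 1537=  - 7423/1537 = - 4.83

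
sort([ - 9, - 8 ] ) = [- 9, - 8 ]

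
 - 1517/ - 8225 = 1517/8225 = 0.18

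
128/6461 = 128/6461 = 0.02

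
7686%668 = 338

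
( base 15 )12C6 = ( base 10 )4011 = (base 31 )45c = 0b111110101011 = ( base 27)5DF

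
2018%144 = 2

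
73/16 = 73/16 = 4.56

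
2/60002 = 1/30001 =0.00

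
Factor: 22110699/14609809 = 3^1 * 13^1*19^1*43^(  -  1 )*47^( - 1)*53^1*563^1*7229^ ( - 1 )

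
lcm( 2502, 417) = 2502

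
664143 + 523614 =1187757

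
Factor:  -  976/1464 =-2/3 = - 2^1*3^( - 1)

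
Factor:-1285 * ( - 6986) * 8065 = 72399585650 = 2^1*5^2 * 7^1* 257^1 * 499^1* 1613^1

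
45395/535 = 9079/107 = 84.85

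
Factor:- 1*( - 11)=11 = 11^1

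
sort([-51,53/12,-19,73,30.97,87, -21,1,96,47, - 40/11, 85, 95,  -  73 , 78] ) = [ - 73,  -  51, - 21, - 19,  -  40/11, 1,53/12,30.97,47,73,78,85 , 87, 95,  96]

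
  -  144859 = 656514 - 801373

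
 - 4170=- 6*695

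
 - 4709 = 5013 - 9722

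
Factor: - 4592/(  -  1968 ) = 3^( - 1)*7^1 = 7/3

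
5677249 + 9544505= 15221754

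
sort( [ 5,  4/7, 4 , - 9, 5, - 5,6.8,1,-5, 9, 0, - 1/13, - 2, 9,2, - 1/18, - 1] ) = [-9,  -  5, - 5, - 2 , - 1, - 1/13, - 1/18, 0,4/7,  1 , 2, 4 , 5, 5,6.8, 9 , 9] 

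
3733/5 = 746+3/5= 746.60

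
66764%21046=3626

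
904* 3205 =2897320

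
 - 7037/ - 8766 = 7037/8766  =  0.80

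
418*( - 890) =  - 372020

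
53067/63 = 842+1/3 = 842.33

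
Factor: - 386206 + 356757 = -29449 =- 7^2*601^1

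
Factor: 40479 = 3^1*103^1 * 131^1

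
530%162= 44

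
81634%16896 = 14050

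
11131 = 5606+5525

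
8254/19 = 434 + 8/19 = 434.42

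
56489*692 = 39090388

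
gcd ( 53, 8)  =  1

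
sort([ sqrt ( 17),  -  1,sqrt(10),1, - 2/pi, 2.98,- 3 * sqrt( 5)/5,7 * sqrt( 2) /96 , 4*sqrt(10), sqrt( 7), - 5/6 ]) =[ - 3* sqrt( 5 ) /5, - 1, - 5/6, - 2/pi,7*sqrt( 2)/96, 1,sqrt( 7 ), 2.98, sqrt(10),sqrt( 17),4*sqrt ( 10)]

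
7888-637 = 7251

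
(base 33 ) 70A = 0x1dd1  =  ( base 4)1313101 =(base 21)H6A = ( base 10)7633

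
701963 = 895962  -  193999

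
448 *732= 327936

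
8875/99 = 8875/99 = 89.65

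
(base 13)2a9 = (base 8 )735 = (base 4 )13131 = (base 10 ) 477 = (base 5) 3402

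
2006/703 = 2006/703 = 2.85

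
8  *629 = 5032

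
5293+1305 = 6598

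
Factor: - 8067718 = - 2^1*1931^1*2089^1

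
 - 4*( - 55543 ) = 222172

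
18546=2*9273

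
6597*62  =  409014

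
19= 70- 51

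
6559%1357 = 1131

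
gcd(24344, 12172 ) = 12172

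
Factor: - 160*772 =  - 123520 = - 2^7*5^1 * 193^1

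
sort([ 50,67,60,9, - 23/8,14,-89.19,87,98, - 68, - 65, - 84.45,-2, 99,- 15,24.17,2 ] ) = [  -  89.19, - 84.45, - 68,  -  65, - 15 , - 23/8,  -  2, 2,9,14, 24.17,50,60,  67,  87, 98,99]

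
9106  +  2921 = 12027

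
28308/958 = 29 + 263/479 = 29.55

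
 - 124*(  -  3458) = 428792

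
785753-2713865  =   - 1928112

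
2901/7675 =2901/7675 = 0.38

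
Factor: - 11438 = -2^1 * 7^1*19^1 * 43^1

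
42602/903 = 47 + 23/129 = 47.18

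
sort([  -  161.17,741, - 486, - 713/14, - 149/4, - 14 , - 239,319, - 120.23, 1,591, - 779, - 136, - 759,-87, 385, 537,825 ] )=[ - 779,  -  759,-486, - 239, - 161.17,-136, - 120.23, - 87,-713/14, - 149/4, - 14,1,  319,385,537,591, 741, 825]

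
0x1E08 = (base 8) 17010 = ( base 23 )ec6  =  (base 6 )55332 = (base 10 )7688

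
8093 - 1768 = 6325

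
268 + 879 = 1147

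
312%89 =45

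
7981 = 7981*1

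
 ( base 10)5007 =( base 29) 5RJ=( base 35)432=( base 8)11617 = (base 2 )1001110001111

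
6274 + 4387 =10661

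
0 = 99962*0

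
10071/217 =46 + 89/217 = 46.41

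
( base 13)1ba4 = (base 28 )59i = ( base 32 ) 42U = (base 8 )10136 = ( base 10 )4190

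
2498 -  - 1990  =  4488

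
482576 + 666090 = 1148666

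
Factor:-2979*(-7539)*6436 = 144544070916= 2^2*3^3*7^1*331^1*359^1*1609^1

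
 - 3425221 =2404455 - 5829676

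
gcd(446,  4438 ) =2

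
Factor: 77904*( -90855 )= - 7077967920 = -  2^4*3^5*5^1*541^1 * 673^1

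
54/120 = 9/20  =  0.45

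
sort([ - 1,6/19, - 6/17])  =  [ - 1, - 6/17,  6/19] 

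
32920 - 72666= - 39746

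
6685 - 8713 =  - 2028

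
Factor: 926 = 2^1*463^1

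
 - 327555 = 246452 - 574007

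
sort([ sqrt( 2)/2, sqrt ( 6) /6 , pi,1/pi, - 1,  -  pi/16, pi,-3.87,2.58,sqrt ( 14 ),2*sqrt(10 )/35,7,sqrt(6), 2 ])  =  [ -3.87, -1, - pi/16, 2*sqrt( 10)/35,1/pi,sqrt ( 6 )/6, sqrt(2) /2,2,sqrt( 6 ),2.58,pi , pi, sqrt(14),7 ]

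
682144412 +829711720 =1511856132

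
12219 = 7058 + 5161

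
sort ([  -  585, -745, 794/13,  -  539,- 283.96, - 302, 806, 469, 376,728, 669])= [ - 745, - 585,- 539, - 302 , - 283.96, 794/13,376,469, 669,728,806 ]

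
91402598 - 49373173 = 42029425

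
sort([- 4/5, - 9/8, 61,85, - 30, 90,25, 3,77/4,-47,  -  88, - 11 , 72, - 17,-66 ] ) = [ - 88, - 66, - 47, - 30, - 17, - 11, - 9/8, - 4/5, 3,77/4, 25, 61,72,  85, 90] 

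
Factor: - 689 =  - 13^1*53^1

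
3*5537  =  16611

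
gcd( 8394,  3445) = 1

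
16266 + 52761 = 69027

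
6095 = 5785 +310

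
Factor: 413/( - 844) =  - 2^( - 2)*7^1*59^1*211^( - 1)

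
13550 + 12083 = 25633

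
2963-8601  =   - 5638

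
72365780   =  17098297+55267483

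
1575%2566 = 1575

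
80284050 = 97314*825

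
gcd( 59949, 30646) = 1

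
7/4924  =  7/4924 = 0.00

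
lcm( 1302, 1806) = 55986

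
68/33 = 68/33= 2.06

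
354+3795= 4149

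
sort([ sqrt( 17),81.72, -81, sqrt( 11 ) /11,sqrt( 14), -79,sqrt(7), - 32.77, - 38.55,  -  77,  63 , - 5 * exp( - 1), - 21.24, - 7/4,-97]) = [ - 97,-81, - 79, - 77, - 38.55, - 32.77, - 21.24, - 5 * exp( - 1), - 7/4,sqrt( 11) /11, sqrt(7 ),sqrt(14),sqrt(17),  63 , 81.72 ]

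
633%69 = 12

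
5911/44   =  5911/44= 134.34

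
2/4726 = 1/2363=0.00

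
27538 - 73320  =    -  45782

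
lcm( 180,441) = 8820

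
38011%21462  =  16549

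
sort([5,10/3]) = [ 10/3, 5 ] 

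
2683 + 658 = 3341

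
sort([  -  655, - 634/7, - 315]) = [ - 655, - 315, - 634/7]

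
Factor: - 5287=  - 17^1 * 311^1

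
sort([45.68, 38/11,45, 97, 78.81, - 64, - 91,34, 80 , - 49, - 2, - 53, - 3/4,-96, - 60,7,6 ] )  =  [-96, - 91, - 64, -60,-53, - 49,-2,-3/4,38/11,6,7,34, 45,45.68, 78.81, 80, 97]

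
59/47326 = 59/47326= 0.00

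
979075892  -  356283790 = 622792102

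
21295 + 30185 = 51480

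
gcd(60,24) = 12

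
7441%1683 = 709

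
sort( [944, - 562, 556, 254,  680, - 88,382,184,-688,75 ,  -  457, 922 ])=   [ - 688, - 562, - 457, - 88, 75,184,  254, 382, 556,680, 922, 944 ]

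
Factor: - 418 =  - 2^1 * 11^1 * 19^1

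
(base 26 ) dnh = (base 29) b57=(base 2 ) 10010010111011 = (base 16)24bb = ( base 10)9403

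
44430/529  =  44430/529 = 83.99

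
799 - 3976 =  - 3177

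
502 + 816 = 1318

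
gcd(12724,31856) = 4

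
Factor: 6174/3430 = 3^2*5^(  -  1 )= 9/5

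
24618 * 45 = 1107810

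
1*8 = 8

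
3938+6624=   10562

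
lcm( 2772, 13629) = 163548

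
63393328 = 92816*683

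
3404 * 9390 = 31963560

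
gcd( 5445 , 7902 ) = 9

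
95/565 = 19/113 = 0.17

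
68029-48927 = 19102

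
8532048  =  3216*2653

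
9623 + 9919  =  19542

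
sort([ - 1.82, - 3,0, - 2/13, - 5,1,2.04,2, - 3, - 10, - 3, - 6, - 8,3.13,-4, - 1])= [ - 10, - 8,-6,-5, - 4, - 3 ,-3, - 3, - 1.82  ,-1, - 2/13, 0, 1,2, 2.04, 3.13] 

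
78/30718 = 39/15359  =  0.00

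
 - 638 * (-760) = 484880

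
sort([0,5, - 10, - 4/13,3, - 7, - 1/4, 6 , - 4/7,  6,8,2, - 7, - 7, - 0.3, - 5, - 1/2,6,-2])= [- 10,- 7,-7, - 7,  -  5, - 2, - 4/7,-1/2, - 4/13, - 0.3,- 1/4,0, 2,3, 5, 6 , 6,6,8 ]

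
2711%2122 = 589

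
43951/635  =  43951/635 = 69.21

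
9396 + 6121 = 15517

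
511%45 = 16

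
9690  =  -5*( - 1938)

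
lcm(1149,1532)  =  4596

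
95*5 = 475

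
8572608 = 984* 8712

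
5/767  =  5/767 = 0.01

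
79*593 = 46847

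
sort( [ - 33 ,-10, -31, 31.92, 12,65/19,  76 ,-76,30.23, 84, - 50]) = [- 76 , - 50, - 33 , - 31, - 10,65/19, 12,30.23,31.92,  76,  84]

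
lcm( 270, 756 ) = 3780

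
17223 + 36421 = 53644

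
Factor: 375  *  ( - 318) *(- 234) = 27904500 = 2^2 * 3^4*5^3*13^1 * 53^1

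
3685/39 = 3685/39= 94.49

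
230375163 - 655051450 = -424676287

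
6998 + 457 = 7455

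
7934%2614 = 92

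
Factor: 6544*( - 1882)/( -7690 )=6157904/3845 = 2^4*5^( - 1 )*409^1*769^( - 1 )*941^1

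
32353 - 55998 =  - 23645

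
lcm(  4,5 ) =20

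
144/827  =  144/827 = 0.17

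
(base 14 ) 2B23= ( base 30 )8fp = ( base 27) AE7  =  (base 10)7675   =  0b1110111111011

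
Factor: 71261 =71261^1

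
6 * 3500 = 21000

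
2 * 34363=68726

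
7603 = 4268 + 3335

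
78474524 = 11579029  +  66895495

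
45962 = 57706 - 11744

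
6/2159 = 6/2159=0.00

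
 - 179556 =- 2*89778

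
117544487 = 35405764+82138723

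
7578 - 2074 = 5504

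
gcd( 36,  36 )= 36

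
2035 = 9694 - 7659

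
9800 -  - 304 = 10104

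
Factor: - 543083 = - 29^1*61^1 * 307^1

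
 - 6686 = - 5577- 1109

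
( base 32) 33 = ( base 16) 63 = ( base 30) 39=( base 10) 99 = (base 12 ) 83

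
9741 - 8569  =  1172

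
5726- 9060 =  - 3334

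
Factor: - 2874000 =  - 2^4*3^1*5^3 * 479^1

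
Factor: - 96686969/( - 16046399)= 137^(-1 )*2647^1*36527^1*117127^(-1 ) 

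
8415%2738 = 201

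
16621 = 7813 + 8808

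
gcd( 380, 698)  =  2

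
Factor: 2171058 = 2^1*3^1*361843^1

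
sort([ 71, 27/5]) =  [ 27/5 , 71]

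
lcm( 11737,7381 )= 715957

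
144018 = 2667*54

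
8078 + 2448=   10526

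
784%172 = 96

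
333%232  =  101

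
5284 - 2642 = 2642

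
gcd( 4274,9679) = 1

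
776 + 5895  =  6671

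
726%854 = 726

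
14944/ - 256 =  - 467/8 =- 58.38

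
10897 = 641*17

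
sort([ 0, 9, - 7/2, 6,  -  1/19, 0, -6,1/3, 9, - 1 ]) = [ - 6,-7/2,-1, - 1/19,  0, 0,  1/3,  6,  9, 9]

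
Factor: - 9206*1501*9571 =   -  2^1*17^1*19^1*79^1*563^1* 4603^1 = -  132254049626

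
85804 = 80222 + 5582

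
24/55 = 24/55 = 0.44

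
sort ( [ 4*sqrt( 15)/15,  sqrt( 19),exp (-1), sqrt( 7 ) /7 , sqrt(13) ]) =[ exp( - 1 ),sqrt(7 ) /7, 4*sqrt ( 15)/15 , sqrt(13) , sqrt ( 19) ] 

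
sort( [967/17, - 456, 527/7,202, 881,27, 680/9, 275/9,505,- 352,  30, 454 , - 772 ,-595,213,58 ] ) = [ -772,-595 ,-456, -352, 27, 30, 275/9, 967/17, 58, 527/7, 680/9, 202,213, 454,505,881 ] 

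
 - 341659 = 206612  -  548271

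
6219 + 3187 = 9406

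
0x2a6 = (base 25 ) 123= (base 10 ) 678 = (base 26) 102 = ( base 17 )25F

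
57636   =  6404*9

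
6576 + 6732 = 13308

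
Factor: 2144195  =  5^1*43^1*9973^1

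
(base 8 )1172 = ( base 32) JQ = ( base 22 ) 16I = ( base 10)634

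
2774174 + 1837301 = 4611475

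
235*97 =22795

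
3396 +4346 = 7742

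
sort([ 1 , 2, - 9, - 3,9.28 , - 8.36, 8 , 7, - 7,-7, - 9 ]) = [ - 9, - 9, - 8.36,-7, - 7, - 3,1,2, 7,8,9.28 ]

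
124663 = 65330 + 59333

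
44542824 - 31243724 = 13299100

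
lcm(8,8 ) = 8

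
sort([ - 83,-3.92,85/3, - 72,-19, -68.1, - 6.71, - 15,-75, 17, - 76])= [ - 83, - 76, - 75,  -  72,-68.1, - 19,-15,  -  6.71, - 3.92,17, 85/3 ] 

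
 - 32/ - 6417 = 32/6417 = 0.00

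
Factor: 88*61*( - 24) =  -  128832 = - 2^6*3^1*11^1 * 61^1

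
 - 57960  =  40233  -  98193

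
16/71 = 16/71 = 0.23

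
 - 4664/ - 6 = 2332/3 =777.33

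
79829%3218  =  2597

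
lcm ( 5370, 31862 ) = 477930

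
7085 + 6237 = 13322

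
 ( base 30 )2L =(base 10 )81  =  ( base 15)56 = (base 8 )121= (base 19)45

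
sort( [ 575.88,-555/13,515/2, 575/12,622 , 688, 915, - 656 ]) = [-656,  -  555/13, 575/12,515/2,575.88,622,688, 915 ] 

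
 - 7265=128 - 7393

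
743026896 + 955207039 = 1698233935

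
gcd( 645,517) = 1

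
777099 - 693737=83362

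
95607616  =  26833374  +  68774242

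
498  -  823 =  - 325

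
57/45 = 1 + 4/15 = 1.27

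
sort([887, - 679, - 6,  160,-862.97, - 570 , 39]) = [ - 862.97, - 679,  -  570,- 6, 39, 160,887]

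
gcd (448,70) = 14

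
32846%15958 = 930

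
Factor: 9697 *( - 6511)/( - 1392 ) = 63137167/1392 =2^( - 4)*3^(-1)*17^1*29^( - 1 )*383^1* 9697^1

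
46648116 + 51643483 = 98291599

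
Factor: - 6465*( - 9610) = 62128650 = 2^1* 3^1*5^2*31^2*431^1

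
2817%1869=948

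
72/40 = 9/5=1.80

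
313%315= 313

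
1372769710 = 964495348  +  408274362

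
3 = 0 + 3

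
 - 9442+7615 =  - 1827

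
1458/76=19 + 7/38  =  19.18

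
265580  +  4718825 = 4984405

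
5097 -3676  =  1421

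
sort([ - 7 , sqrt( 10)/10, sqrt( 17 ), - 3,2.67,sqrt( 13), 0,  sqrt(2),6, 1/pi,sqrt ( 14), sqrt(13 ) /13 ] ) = [-7 , - 3,0,sqrt(13)/13,sqrt(10) /10,1/pi,  sqrt( 2), 2.67,sqrt( 13 ),sqrt( 14 ),sqrt(  17 ) , 6] 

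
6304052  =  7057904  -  753852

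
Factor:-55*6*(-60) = 19800 = 2^3*3^2*5^2*11^1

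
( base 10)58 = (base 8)72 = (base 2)111010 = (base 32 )1Q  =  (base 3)2011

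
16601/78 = 212  +  5/6=212.83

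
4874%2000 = 874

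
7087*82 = 581134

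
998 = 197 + 801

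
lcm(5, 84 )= 420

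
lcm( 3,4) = 12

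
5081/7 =725 + 6/7 = 725.86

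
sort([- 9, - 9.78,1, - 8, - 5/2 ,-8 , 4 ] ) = [-9.78 , - 9, - 8, - 8,-5/2,1,4 ]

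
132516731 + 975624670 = 1108141401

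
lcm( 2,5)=10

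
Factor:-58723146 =  -  2^1*3^2*3262397^1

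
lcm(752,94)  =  752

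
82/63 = 82/63 = 1.30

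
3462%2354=1108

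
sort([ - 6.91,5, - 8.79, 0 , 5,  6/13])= [ - 8.79, - 6.91, 0,  6/13, 5, 5] 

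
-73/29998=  - 73/29998 = -0.00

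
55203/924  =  59 + 229/308 = 59.74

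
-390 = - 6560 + 6170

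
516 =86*6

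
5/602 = 5/602 = 0.01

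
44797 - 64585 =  - 19788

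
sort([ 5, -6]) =[ - 6,  5 ]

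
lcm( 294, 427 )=17934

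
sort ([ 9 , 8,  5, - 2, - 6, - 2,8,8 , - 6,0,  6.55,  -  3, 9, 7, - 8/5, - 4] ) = [-6, - 6, - 4, - 3, - 2,-2, - 8/5,0,5,  6.55, 7,8,8, 8, 9, 9] 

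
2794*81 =226314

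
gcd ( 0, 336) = 336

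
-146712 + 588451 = 441739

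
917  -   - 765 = 1682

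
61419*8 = 491352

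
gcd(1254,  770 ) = 22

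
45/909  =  5/101 = 0.05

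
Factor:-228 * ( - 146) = 2^3*3^1*19^1*73^1= 33288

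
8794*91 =800254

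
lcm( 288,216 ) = 864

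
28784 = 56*514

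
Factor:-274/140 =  - 137/70 = - 2^(-1)*5^( - 1)*7^(-1 ) * 137^1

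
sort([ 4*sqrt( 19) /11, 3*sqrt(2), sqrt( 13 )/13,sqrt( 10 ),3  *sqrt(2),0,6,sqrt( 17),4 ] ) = [0, sqrt( 13 ) /13,4*sqrt( 19 )/11,sqrt( 10 ), 4, sqrt( 17),3*sqrt( 2), 3*sqrt ( 2),6]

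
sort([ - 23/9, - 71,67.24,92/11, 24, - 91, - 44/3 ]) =[ - 91, - 71,-44/3 , - 23/9,92/11,24,67.24] 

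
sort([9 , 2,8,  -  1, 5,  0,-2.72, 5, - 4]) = [  -  4, - 2.72,-1, 0, 2,5,5,8, 9] 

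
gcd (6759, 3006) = 9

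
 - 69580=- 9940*7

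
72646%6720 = 5446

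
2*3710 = 7420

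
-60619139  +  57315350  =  -3303789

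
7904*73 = 576992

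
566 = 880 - 314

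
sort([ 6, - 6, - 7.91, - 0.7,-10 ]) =[-10, - 7.91, - 6, - 0.7,6 ] 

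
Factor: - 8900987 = -19^1*468473^1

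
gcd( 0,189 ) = 189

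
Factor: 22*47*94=97196 = 2^2*11^1*47^2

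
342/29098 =171/14549 = 0.01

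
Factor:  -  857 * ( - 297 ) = 3^3*11^1*857^1 = 254529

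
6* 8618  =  51708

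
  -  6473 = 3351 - 9824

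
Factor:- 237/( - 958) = 2^ ( - 1)*3^1*79^1  *479^( - 1)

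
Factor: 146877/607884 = 173/716 =2^( - 2)*173^1*179^(- 1 )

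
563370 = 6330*89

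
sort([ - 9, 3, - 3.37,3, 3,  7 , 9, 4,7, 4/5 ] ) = [ - 9 , - 3.37, 4/5,  3,3, 3,4,7,7,9] 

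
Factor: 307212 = 2^2*3^1 * 25601^1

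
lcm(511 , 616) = 44968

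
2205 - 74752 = -72547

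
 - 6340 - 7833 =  - 14173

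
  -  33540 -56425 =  - 89965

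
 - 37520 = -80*469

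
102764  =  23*4468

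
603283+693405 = 1296688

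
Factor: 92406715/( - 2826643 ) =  - 5^1*151^1*122393^1*2826643^(-1)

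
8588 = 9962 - 1374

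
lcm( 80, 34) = 1360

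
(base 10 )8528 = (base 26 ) CG0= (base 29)a42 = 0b10000101010000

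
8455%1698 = 1663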